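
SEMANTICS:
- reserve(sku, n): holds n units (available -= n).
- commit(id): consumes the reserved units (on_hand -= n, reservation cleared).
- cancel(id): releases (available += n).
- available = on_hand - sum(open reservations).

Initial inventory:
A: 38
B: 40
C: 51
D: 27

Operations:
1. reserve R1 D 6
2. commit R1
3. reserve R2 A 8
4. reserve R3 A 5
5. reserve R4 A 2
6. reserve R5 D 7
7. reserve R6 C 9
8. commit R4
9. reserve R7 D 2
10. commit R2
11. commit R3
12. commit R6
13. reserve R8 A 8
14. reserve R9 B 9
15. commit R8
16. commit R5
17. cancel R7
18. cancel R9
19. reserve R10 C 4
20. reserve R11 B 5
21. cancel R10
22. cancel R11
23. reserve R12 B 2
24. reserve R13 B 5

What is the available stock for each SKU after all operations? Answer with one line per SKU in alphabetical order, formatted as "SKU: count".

Step 1: reserve R1 D 6 -> on_hand[A=38 B=40 C=51 D=27] avail[A=38 B=40 C=51 D=21] open={R1}
Step 2: commit R1 -> on_hand[A=38 B=40 C=51 D=21] avail[A=38 B=40 C=51 D=21] open={}
Step 3: reserve R2 A 8 -> on_hand[A=38 B=40 C=51 D=21] avail[A=30 B=40 C=51 D=21] open={R2}
Step 4: reserve R3 A 5 -> on_hand[A=38 B=40 C=51 D=21] avail[A=25 B=40 C=51 D=21] open={R2,R3}
Step 5: reserve R4 A 2 -> on_hand[A=38 B=40 C=51 D=21] avail[A=23 B=40 C=51 D=21] open={R2,R3,R4}
Step 6: reserve R5 D 7 -> on_hand[A=38 B=40 C=51 D=21] avail[A=23 B=40 C=51 D=14] open={R2,R3,R4,R5}
Step 7: reserve R6 C 9 -> on_hand[A=38 B=40 C=51 D=21] avail[A=23 B=40 C=42 D=14] open={R2,R3,R4,R5,R6}
Step 8: commit R4 -> on_hand[A=36 B=40 C=51 D=21] avail[A=23 B=40 C=42 D=14] open={R2,R3,R5,R6}
Step 9: reserve R7 D 2 -> on_hand[A=36 B=40 C=51 D=21] avail[A=23 B=40 C=42 D=12] open={R2,R3,R5,R6,R7}
Step 10: commit R2 -> on_hand[A=28 B=40 C=51 D=21] avail[A=23 B=40 C=42 D=12] open={R3,R5,R6,R7}
Step 11: commit R3 -> on_hand[A=23 B=40 C=51 D=21] avail[A=23 B=40 C=42 D=12] open={R5,R6,R7}
Step 12: commit R6 -> on_hand[A=23 B=40 C=42 D=21] avail[A=23 B=40 C=42 D=12] open={R5,R7}
Step 13: reserve R8 A 8 -> on_hand[A=23 B=40 C=42 D=21] avail[A=15 B=40 C=42 D=12] open={R5,R7,R8}
Step 14: reserve R9 B 9 -> on_hand[A=23 B=40 C=42 D=21] avail[A=15 B=31 C=42 D=12] open={R5,R7,R8,R9}
Step 15: commit R8 -> on_hand[A=15 B=40 C=42 D=21] avail[A=15 B=31 C=42 D=12] open={R5,R7,R9}
Step 16: commit R5 -> on_hand[A=15 B=40 C=42 D=14] avail[A=15 B=31 C=42 D=12] open={R7,R9}
Step 17: cancel R7 -> on_hand[A=15 B=40 C=42 D=14] avail[A=15 B=31 C=42 D=14] open={R9}
Step 18: cancel R9 -> on_hand[A=15 B=40 C=42 D=14] avail[A=15 B=40 C=42 D=14] open={}
Step 19: reserve R10 C 4 -> on_hand[A=15 B=40 C=42 D=14] avail[A=15 B=40 C=38 D=14] open={R10}
Step 20: reserve R11 B 5 -> on_hand[A=15 B=40 C=42 D=14] avail[A=15 B=35 C=38 D=14] open={R10,R11}
Step 21: cancel R10 -> on_hand[A=15 B=40 C=42 D=14] avail[A=15 B=35 C=42 D=14] open={R11}
Step 22: cancel R11 -> on_hand[A=15 B=40 C=42 D=14] avail[A=15 B=40 C=42 D=14] open={}
Step 23: reserve R12 B 2 -> on_hand[A=15 B=40 C=42 D=14] avail[A=15 B=38 C=42 D=14] open={R12}
Step 24: reserve R13 B 5 -> on_hand[A=15 B=40 C=42 D=14] avail[A=15 B=33 C=42 D=14] open={R12,R13}

Answer: A: 15
B: 33
C: 42
D: 14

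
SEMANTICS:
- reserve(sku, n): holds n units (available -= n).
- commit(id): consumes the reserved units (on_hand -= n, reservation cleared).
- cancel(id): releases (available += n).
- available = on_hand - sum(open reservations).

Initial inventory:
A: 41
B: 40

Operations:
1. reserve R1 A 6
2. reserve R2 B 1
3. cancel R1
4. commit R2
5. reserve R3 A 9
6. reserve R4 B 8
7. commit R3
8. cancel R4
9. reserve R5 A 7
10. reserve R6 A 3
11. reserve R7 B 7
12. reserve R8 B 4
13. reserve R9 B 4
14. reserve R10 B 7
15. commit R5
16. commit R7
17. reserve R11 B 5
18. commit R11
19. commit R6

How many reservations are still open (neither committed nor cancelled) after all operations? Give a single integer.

Answer: 3

Derivation:
Step 1: reserve R1 A 6 -> on_hand[A=41 B=40] avail[A=35 B=40] open={R1}
Step 2: reserve R2 B 1 -> on_hand[A=41 B=40] avail[A=35 B=39] open={R1,R2}
Step 3: cancel R1 -> on_hand[A=41 B=40] avail[A=41 B=39] open={R2}
Step 4: commit R2 -> on_hand[A=41 B=39] avail[A=41 B=39] open={}
Step 5: reserve R3 A 9 -> on_hand[A=41 B=39] avail[A=32 B=39] open={R3}
Step 6: reserve R4 B 8 -> on_hand[A=41 B=39] avail[A=32 B=31] open={R3,R4}
Step 7: commit R3 -> on_hand[A=32 B=39] avail[A=32 B=31] open={R4}
Step 8: cancel R4 -> on_hand[A=32 B=39] avail[A=32 B=39] open={}
Step 9: reserve R5 A 7 -> on_hand[A=32 B=39] avail[A=25 B=39] open={R5}
Step 10: reserve R6 A 3 -> on_hand[A=32 B=39] avail[A=22 B=39] open={R5,R6}
Step 11: reserve R7 B 7 -> on_hand[A=32 B=39] avail[A=22 B=32] open={R5,R6,R7}
Step 12: reserve R8 B 4 -> on_hand[A=32 B=39] avail[A=22 B=28] open={R5,R6,R7,R8}
Step 13: reserve R9 B 4 -> on_hand[A=32 B=39] avail[A=22 B=24] open={R5,R6,R7,R8,R9}
Step 14: reserve R10 B 7 -> on_hand[A=32 B=39] avail[A=22 B=17] open={R10,R5,R6,R7,R8,R9}
Step 15: commit R5 -> on_hand[A=25 B=39] avail[A=22 B=17] open={R10,R6,R7,R8,R9}
Step 16: commit R7 -> on_hand[A=25 B=32] avail[A=22 B=17] open={R10,R6,R8,R9}
Step 17: reserve R11 B 5 -> on_hand[A=25 B=32] avail[A=22 B=12] open={R10,R11,R6,R8,R9}
Step 18: commit R11 -> on_hand[A=25 B=27] avail[A=22 B=12] open={R10,R6,R8,R9}
Step 19: commit R6 -> on_hand[A=22 B=27] avail[A=22 B=12] open={R10,R8,R9}
Open reservations: ['R10', 'R8', 'R9'] -> 3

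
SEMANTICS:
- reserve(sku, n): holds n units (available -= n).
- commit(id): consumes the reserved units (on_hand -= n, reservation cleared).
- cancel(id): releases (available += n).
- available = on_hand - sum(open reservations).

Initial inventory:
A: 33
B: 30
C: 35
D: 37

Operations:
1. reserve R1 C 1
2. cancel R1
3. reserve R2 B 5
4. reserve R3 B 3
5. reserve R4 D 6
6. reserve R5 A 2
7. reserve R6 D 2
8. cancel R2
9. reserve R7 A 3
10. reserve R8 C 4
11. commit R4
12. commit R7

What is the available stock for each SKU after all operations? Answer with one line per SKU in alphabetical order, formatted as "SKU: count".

Answer: A: 28
B: 27
C: 31
D: 29

Derivation:
Step 1: reserve R1 C 1 -> on_hand[A=33 B=30 C=35 D=37] avail[A=33 B=30 C=34 D=37] open={R1}
Step 2: cancel R1 -> on_hand[A=33 B=30 C=35 D=37] avail[A=33 B=30 C=35 D=37] open={}
Step 3: reserve R2 B 5 -> on_hand[A=33 B=30 C=35 D=37] avail[A=33 B=25 C=35 D=37] open={R2}
Step 4: reserve R3 B 3 -> on_hand[A=33 B=30 C=35 D=37] avail[A=33 B=22 C=35 D=37] open={R2,R3}
Step 5: reserve R4 D 6 -> on_hand[A=33 B=30 C=35 D=37] avail[A=33 B=22 C=35 D=31] open={R2,R3,R4}
Step 6: reserve R5 A 2 -> on_hand[A=33 B=30 C=35 D=37] avail[A=31 B=22 C=35 D=31] open={R2,R3,R4,R5}
Step 7: reserve R6 D 2 -> on_hand[A=33 B=30 C=35 D=37] avail[A=31 B=22 C=35 D=29] open={R2,R3,R4,R5,R6}
Step 8: cancel R2 -> on_hand[A=33 B=30 C=35 D=37] avail[A=31 B=27 C=35 D=29] open={R3,R4,R5,R6}
Step 9: reserve R7 A 3 -> on_hand[A=33 B=30 C=35 D=37] avail[A=28 B=27 C=35 D=29] open={R3,R4,R5,R6,R7}
Step 10: reserve R8 C 4 -> on_hand[A=33 B=30 C=35 D=37] avail[A=28 B=27 C=31 D=29] open={R3,R4,R5,R6,R7,R8}
Step 11: commit R4 -> on_hand[A=33 B=30 C=35 D=31] avail[A=28 B=27 C=31 D=29] open={R3,R5,R6,R7,R8}
Step 12: commit R7 -> on_hand[A=30 B=30 C=35 D=31] avail[A=28 B=27 C=31 D=29] open={R3,R5,R6,R8}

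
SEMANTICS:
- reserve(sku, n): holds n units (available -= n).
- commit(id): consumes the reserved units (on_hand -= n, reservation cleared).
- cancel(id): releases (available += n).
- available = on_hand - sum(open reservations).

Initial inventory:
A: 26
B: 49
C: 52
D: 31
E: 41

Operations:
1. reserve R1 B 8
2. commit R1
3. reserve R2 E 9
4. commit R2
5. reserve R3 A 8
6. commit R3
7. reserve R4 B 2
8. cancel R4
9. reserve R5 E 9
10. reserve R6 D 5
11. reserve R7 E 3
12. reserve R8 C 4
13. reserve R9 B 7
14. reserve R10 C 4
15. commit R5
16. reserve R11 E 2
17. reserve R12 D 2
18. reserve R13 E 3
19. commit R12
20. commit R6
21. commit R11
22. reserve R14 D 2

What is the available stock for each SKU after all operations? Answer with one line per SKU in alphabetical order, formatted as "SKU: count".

Answer: A: 18
B: 34
C: 44
D: 22
E: 15

Derivation:
Step 1: reserve R1 B 8 -> on_hand[A=26 B=49 C=52 D=31 E=41] avail[A=26 B=41 C=52 D=31 E=41] open={R1}
Step 2: commit R1 -> on_hand[A=26 B=41 C=52 D=31 E=41] avail[A=26 B=41 C=52 D=31 E=41] open={}
Step 3: reserve R2 E 9 -> on_hand[A=26 B=41 C=52 D=31 E=41] avail[A=26 B=41 C=52 D=31 E=32] open={R2}
Step 4: commit R2 -> on_hand[A=26 B=41 C=52 D=31 E=32] avail[A=26 B=41 C=52 D=31 E=32] open={}
Step 5: reserve R3 A 8 -> on_hand[A=26 B=41 C=52 D=31 E=32] avail[A=18 B=41 C=52 D=31 E=32] open={R3}
Step 6: commit R3 -> on_hand[A=18 B=41 C=52 D=31 E=32] avail[A=18 B=41 C=52 D=31 E=32] open={}
Step 7: reserve R4 B 2 -> on_hand[A=18 B=41 C=52 D=31 E=32] avail[A=18 B=39 C=52 D=31 E=32] open={R4}
Step 8: cancel R4 -> on_hand[A=18 B=41 C=52 D=31 E=32] avail[A=18 B=41 C=52 D=31 E=32] open={}
Step 9: reserve R5 E 9 -> on_hand[A=18 B=41 C=52 D=31 E=32] avail[A=18 B=41 C=52 D=31 E=23] open={R5}
Step 10: reserve R6 D 5 -> on_hand[A=18 B=41 C=52 D=31 E=32] avail[A=18 B=41 C=52 D=26 E=23] open={R5,R6}
Step 11: reserve R7 E 3 -> on_hand[A=18 B=41 C=52 D=31 E=32] avail[A=18 B=41 C=52 D=26 E=20] open={R5,R6,R7}
Step 12: reserve R8 C 4 -> on_hand[A=18 B=41 C=52 D=31 E=32] avail[A=18 B=41 C=48 D=26 E=20] open={R5,R6,R7,R8}
Step 13: reserve R9 B 7 -> on_hand[A=18 B=41 C=52 D=31 E=32] avail[A=18 B=34 C=48 D=26 E=20] open={R5,R6,R7,R8,R9}
Step 14: reserve R10 C 4 -> on_hand[A=18 B=41 C=52 D=31 E=32] avail[A=18 B=34 C=44 D=26 E=20] open={R10,R5,R6,R7,R8,R9}
Step 15: commit R5 -> on_hand[A=18 B=41 C=52 D=31 E=23] avail[A=18 B=34 C=44 D=26 E=20] open={R10,R6,R7,R8,R9}
Step 16: reserve R11 E 2 -> on_hand[A=18 B=41 C=52 D=31 E=23] avail[A=18 B=34 C=44 D=26 E=18] open={R10,R11,R6,R7,R8,R9}
Step 17: reserve R12 D 2 -> on_hand[A=18 B=41 C=52 D=31 E=23] avail[A=18 B=34 C=44 D=24 E=18] open={R10,R11,R12,R6,R7,R8,R9}
Step 18: reserve R13 E 3 -> on_hand[A=18 B=41 C=52 D=31 E=23] avail[A=18 B=34 C=44 D=24 E=15] open={R10,R11,R12,R13,R6,R7,R8,R9}
Step 19: commit R12 -> on_hand[A=18 B=41 C=52 D=29 E=23] avail[A=18 B=34 C=44 D=24 E=15] open={R10,R11,R13,R6,R7,R8,R9}
Step 20: commit R6 -> on_hand[A=18 B=41 C=52 D=24 E=23] avail[A=18 B=34 C=44 D=24 E=15] open={R10,R11,R13,R7,R8,R9}
Step 21: commit R11 -> on_hand[A=18 B=41 C=52 D=24 E=21] avail[A=18 B=34 C=44 D=24 E=15] open={R10,R13,R7,R8,R9}
Step 22: reserve R14 D 2 -> on_hand[A=18 B=41 C=52 D=24 E=21] avail[A=18 B=34 C=44 D=22 E=15] open={R10,R13,R14,R7,R8,R9}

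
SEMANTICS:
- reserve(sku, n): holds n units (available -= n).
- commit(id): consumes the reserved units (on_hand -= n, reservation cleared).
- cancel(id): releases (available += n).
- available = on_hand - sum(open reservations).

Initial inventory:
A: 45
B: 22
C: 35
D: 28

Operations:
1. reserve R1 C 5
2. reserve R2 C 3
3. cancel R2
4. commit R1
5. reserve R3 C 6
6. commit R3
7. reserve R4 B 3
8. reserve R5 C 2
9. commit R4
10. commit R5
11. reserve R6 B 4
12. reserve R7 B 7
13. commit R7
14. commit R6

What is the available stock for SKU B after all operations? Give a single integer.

Step 1: reserve R1 C 5 -> on_hand[A=45 B=22 C=35 D=28] avail[A=45 B=22 C=30 D=28] open={R1}
Step 2: reserve R2 C 3 -> on_hand[A=45 B=22 C=35 D=28] avail[A=45 B=22 C=27 D=28] open={R1,R2}
Step 3: cancel R2 -> on_hand[A=45 B=22 C=35 D=28] avail[A=45 B=22 C=30 D=28] open={R1}
Step 4: commit R1 -> on_hand[A=45 B=22 C=30 D=28] avail[A=45 B=22 C=30 D=28] open={}
Step 5: reserve R3 C 6 -> on_hand[A=45 B=22 C=30 D=28] avail[A=45 B=22 C=24 D=28] open={R3}
Step 6: commit R3 -> on_hand[A=45 B=22 C=24 D=28] avail[A=45 B=22 C=24 D=28] open={}
Step 7: reserve R4 B 3 -> on_hand[A=45 B=22 C=24 D=28] avail[A=45 B=19 C=24 D=28] open={R4}
Step 8: reserve R5 C 2 -> on_hand[A=45 B=22 C=24 D=28] avail[A=45 B=19 C=22 D=28] open={R4,R5}
Step 9: commit R4 -> on_hand[A=45 B=19 C=24 D=28] avail[A=45 B=19 C=22 D=28] open={R5}
Step 10: commit R5 -> on_hand[A=45 B=19 C=22 D=28] avail[A=45 B=19 C=22 D=28] open={}
Step 11: reserve R6 B 4 -> on_hand[A=45 B=19 C=22 D=28] avail[A=45 B=15 C=22 D=28] open={R6}
Step 12: reserve R7 B 7 -> on_hand[A=45 B=19 C=22 D=28] avail[A=45 B=8 C=22 D=28] open={R6,R7}
Step 13: commit R7 -> on_hand[A=45 B=12 C=22 D=28] avail[A=45 B=8 C=22 D=28] open={R6}
Step 14: commit R6 -> on_hand[A=45 B=8 C=22 D=28] avail[A=45 B=8 C=22 D=28] open={}
Final available[B] = 8

Answer: 8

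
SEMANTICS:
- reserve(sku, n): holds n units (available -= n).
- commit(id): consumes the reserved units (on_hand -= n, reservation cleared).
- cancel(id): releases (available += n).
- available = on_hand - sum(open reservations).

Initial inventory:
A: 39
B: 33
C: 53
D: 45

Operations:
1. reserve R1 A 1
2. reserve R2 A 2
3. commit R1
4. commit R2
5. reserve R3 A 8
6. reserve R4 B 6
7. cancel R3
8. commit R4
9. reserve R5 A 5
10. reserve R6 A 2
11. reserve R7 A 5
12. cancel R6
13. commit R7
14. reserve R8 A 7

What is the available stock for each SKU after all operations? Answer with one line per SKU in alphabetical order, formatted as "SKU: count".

Step 1: reserve R1 A 1 -> on_hand[A=39 B=33 C=53 D=45] avail[A=38 B=33 C=53 D=45] open={R1}
Step 2: reserve R2 A 2 -> on_hand[A=39 B=33 C=53 D=45] avail[A=36 B=33 C=53 D=45] open={R1,R2}
Step 3: commit R1 -> on_hand[A=38 B=33 C=53 D=45] avail[A=36 B=33 C=53 D=45] open={R2}
Step 4: commit R2 -> on_hand[A=36 B=33 C=53 D=45] avail[A=36 B=33 C=53 D=45] open={}
Step 5: reserve R3 A 8 -> on_hand[A=36 B=33 C=53 D=45] avail[A=28 B=33 C=53 D=45] open={R3}
Step 6: reserve R4 B 6 -> on_hand[A=36 B=33 C=53 D=45] avail[A=28 B=27 C=53 D=45] open={R3,R4}
Step 7: cancel R3 -> on_hand[A=36 B=33 C=53 D=45] avail[A=36 B=27 C=53 D=45] open={R4}
Step 8: commit R4 -> on_hand[A=36 B=27 C=53 D=45] avail[A=36 B=27 C=53 D=45] open={}
Step 9: reserve R5 A 5 -> on_hand[A=36 B=27 C=53 D=45] avail[A=31 B=27 C=53 D=45] open={R5}
Step 10: reserve R6 A 2 -> on_hand[A=36 B=27 C=53 D=45] avail[A=29 B=27 C=53 D=45] open={R5,R6}
Step 11: reserve R7 A 5 -> on_hand[A=36 B=27 C=53 D=45] avail[A=24 B=27 C=53 D=45] open={R5,R6,R7}
Step 12: cancel R6 -> on_hand[A=36 B=27 C=53 D=45] avail[A=26 B=27 C=53 D=45] open={R5,R7}
Step 13: commit R7 -> on_hand[A=31 B=27 C=53 D=45] avail[A=26 B=27 C=53 D=45] open={R5}
Step 14: reserve R8 A 7 -> on_hand[A=31 B=27 C=53 D=45] avail[A=19 B=27 C=53 D=45] open={R5,R8}

Answer: A: 19
B: 27
C: 53
D: 45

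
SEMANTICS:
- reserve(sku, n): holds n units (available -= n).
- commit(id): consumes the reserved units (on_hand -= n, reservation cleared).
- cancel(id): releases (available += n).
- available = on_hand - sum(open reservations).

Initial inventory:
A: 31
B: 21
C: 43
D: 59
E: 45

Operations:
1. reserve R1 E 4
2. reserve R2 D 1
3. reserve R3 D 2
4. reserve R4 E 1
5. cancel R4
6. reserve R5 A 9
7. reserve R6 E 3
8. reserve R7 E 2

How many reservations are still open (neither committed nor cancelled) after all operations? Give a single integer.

Answer: 6

Derivation:
Step 1: reserve R1 E 4 -> on_hand[A=31 B=21 C=43 D=59 E=45] avail[A=31 B=21 C=43 D=59 E=41] open={R1}
Step 2: reserve R2 D 1 -> on_hand[A=31 B=21 C=43 D=59 E=45] avail[A=31 B=21 C=43 D=58 E=41] open={R1,R2}
Step 3: reserve R3 D 2 -> on_hand[A=31 B=21 C=43 D=59 E=45] avail[A=31 B=21 C=43 D=56 E=41] open={R1,R2,R3}
Step 4: reserve R4 E 1 -> on_hand[A=31 B=21 C=43 D=59 E=45] avail[A=31 B=21 C=43 D=56 E=40] open={R1,R2,R3,R4}
Step 5: cancel R4 -> on_hand[A=31 B=21 C=43 D=59 E=45] avail[A=31 B=21 C=43 D=56 E=41] open={R1,R2,R3}
Step 6: reserve R5 A 9 -> on_hand[A=31 B=21 C=43 D=59 E=45] avail[A=22 B=21 C=43 D=56 E=41] open={R1,R2,R3,R5}
Step 7: reserve R6 E 3 -> on_hand[A=31 B=21 C=43 D=59 E=45] avail[A=22 B=21 C=43 D=56 E=38] open={R1,R2,R3,R5,R6}
Step 8: reserve R7 E 2 -> on_hand[A=31 B=21 C=43 D=59 E=45] avail[A=22 B=21 C=43 D=56 E=36] open={R1,R2,R3,R5,R6,R7}
Open reservations: ['R1', 'R2', 'R3', 'R5', 'R6', 'R7'] -> 6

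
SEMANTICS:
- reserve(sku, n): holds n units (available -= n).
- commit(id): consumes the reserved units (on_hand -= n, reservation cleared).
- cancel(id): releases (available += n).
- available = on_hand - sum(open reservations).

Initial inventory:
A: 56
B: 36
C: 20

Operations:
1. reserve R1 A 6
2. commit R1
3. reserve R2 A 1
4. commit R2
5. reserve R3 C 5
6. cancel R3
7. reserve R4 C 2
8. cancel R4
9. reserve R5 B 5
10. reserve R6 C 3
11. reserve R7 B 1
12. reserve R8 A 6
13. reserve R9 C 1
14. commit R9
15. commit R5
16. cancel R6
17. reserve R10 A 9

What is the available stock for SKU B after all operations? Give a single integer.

Step 1: reserve R1 A 6 -> on_hand[A=56 B=36 C=20] avail[A=50 B=36 C=20] open={R1}
Step 2: commit R1 -> on_hand[A=50 B=36 C=20] avail[A=50 B=36 C=20] open={}
Step 3: reserve R2 A 1 -> on_hand[A=50 B=36 C=20] avail[A=49 B=36 C=20] open={R2}
Step 4: commit R2 -> on_hand[A=49 B=36 C=20] avail[A=49 B=36 C=20] open={}
Step 5: reserve R3 C 5 -> on_hand[A=49 B=36 C=20] avail[A=49 B=36 C=15] open={R3}
Step 6: cancel R3 -> on_hand[A=49 B=36 C=20] avail[A=49 B=36 C=20] open={}
Step 7: reserve R4 C 2 -> on_hand[A=49 B=36 C=20] avail[A=49 B=36 C=18] open={R4}
Step 8: cancel R4 -> on_hand[A=49 B=36 C=20] avail[A=49 B=36 C=20] open={}
Step 9: reserve R5 B 5 -> on_hand[A=49 B=36 C=20] avail[A=49 B=31 C=20] open={R5}
Step 10: reserve R6 C 3 -> on_hand[A=49 B=36 C=20] avail[A=49 B=31 C=17] open={R5,R6}
Step 11: reserve R7 B 1 -> on_hand[A=49 B=36 C=20] avail[A=49 B=30 C=17] open={R5,R6,R7}
Step 12: reserve R8 A 6 -> on_hand[A=49 B=36 C=20] avail[A=43 B=30 C=17] open={R5,R6,R7,R8}
Step 13: reserve R9 C 1 -> on_hand[A=49 B=36 C=20] avail[A=43 B=30 C=16] open={R5,R6,R7,R8,R9}
Step 14: commit R9 -> on_hand[A=49 B=36 C=19] avail[A=43 B=30 C=16] open={R5,R6,R7,R8}
Step 15: commit R5 -> on_hand[A=49 B=31 C=19] avail[A=43 B=30 C=16] open={R6,R7,R8}
Step 16: cancel R6 -> on_hand[A=49 B=31 C=19] avail[A=43 B=30 C=19] open={R7,R8}
Step 17: reserve R10 A 9 -> on_hand[A=49 B=31 C=19] avail[A=34 B=30 C=19] open={R10,R7,R8}
Final available[B] = 30

Answer: 30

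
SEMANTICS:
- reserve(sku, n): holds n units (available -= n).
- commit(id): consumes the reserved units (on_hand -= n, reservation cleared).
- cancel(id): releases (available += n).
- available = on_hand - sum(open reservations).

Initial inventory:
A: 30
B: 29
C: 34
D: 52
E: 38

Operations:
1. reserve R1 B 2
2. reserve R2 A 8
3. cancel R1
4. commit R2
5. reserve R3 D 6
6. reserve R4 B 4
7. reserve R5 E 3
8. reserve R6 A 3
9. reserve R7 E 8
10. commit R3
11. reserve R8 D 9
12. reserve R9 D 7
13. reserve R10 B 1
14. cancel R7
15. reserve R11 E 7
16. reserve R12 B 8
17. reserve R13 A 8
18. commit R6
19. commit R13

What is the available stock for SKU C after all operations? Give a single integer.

Answer: 34

Derivation:
Step 1: reserve R1 B 2 -> on_hand[A=30 B=29 C=34 D=52 E=38] avail[A=30 B=27 C=34 D=52 E=38] open={R1}
Step 2: reserve R2 A 8 -> on_hand[A=30 B=29 C=34 D=52 E=38] avail[A=22 B=27 C=34 D=52 E=38] open={R1,R2}
Step 3: cancel R1 -> on_hand[A=30 B=29 C=34 D=52 E=38] avail[A=22 B=29 C=34 D=52 E=38] open={R2}
Step 4: commit R2 -> on_hand[A=22 B=29 C=34 D=52 E=38] avail[A=22 B=29 C=34 D=52 E=38] open={}
Step 5: reserve R3 D 6 -> on_hand[A=22 B=29 C=34 D=52 E=38] avail[A=22 B=29 C=34 D=46 E=38] open={R3}
Step 6: reserve R4 B 4 -> on_hand[A=22 B=29 C=34 D=52 E=38] avail[A=22 B=25 C=34 D=46 E=38] open={R3,R4}
Step 7: reserve R5 E 3 -> on_hand[A=22 B=29 C=34 D=52 E=38] avail[A=22 B=25 C=34 D=46 E=35] open={R3,R4,R5}
Step 8: reserve R6 A 3 -> on_hand[A=22 B=29 C=34 D=52 E=38] avail[A=19 B=25 C=34 D=46 E=35] open={R3,R4,R5,R6}
Step 9: reserve R7 E 8 -> on_hand[A=22 B=29 C=34 D=52 E=38] avail[A=19 B=25 C=34 D=46 E=27] open={R3,R4,R5,R6,R7}
Step 10: commit R3 -> on_hand[A=22 B=29 C=34 D=46 E=38] avail[A=19 B=25 C=34 D=46 E=27] open={R4,R5,R6,R7}
Step 11: reserve R8 D 9 -> on_hand[A=22 B=29 C=34 D=46 E=38] avail[A=19 B=25 C=34 D=37 E=27] open={R4,R5,R6,R7,R8}
Step 12: reserve R9 D 7 -> on_hand[A=22 B=29 C=34 D=46 E=38] avail[A=19 B=25 C=34 D=30 E=27] open={R4,R5,R6,R7,R8,R9}
Step 13: reserve R10 B 1 -> on_hand[A=22 B=29 C=34 D=46 E=38] avail[A=19 B=24 C=34 D=30 E=27] open={R10,R4,R5,R6,R7,R8,R9}
Step 14: cancel R7 -> on_hand[A=22 B=29 C=34 D=46 E=38] avail[A=19 B=24 C=34 D=30 E=35] open={R10,R4,R5,R6,R8,R9}
Step 15: reserve R11 E 7 -> on_hand[A=22 B=29 C=34 D=46 E=38] avail[A=19 B=24 C=34 D=30 E=28] open={R10,R11,R4,R5,R6,R8,R9}
Step 16: reserve R12 B 8 -> on_hand[A=22 B=29 C=34 D=46 E=38] avail[A=19 B=16 C=34 D=30 E=28] open={R10,R11,R12,R4,R5,R6,R8,R9}
Step 17: reserve R13 A 8 -> on_hand[A=22 B=29 C=34 D=46 E=38] avail[A=11 B=16 C=34 D=30 E=28] open={R10,R11,R12,R13,R4,R5,R6,R8,R9}
Step 18: commit R6 -> on_hand[A=19 B=29 C=34 D=46 E=38] avail[A=11 B=16 C=34 D=30 E=28] open={R10,R11,R12,R13,R4,R5,R8,R9}
Step 19: commit R13 -> on_hand[A=11 B=29 C=34 D=46 E=38] avail[A=11 B=16 C=34 D=30 E=28] open={R10,R11,R12,R4,R5,R8,R9}
Final available[C] = 34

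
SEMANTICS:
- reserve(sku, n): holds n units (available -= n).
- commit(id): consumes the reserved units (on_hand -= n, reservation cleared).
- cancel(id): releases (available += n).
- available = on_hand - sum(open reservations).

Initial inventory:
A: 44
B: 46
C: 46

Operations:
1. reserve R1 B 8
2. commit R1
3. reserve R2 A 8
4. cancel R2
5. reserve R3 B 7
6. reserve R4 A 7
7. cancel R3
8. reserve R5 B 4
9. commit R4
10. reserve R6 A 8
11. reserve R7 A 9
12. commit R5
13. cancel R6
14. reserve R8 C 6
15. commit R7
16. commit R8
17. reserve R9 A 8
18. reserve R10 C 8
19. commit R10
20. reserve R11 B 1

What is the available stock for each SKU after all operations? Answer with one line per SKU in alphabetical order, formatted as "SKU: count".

Answer: A: 20
B: 33
C: 32

Derivation:
Step 1: reserve R1 B 8 -> on_hand[A=44 B=46 C=46] avail[A=44 B=38 C=46] open={R1}
Step 2: commit R1 -> on_hand[A=44 B=38 C=46] avail[A=44 B=38 C=46] open={}
Step 3: reserve R2 A 8 -> on_hand[A=44 B=38 C=46] avail[A=36 B=38 C=46] open={R2}
Step 4: cancel R2 -> on_hand[A=44 B=38 C=46] avail[A=44 B=38 C=46] open={}
Step 5: reserve R3 B 7 -> on_hand[A=44 B=38 C=46] avail[A=44 B=31 C=46] open={R3}
Step 6: reserve R4 A 7 -> on_hand[A=44 B=38 C=46] avail[A=37 B=31 C=46] open={R3,R4}
Step 7: cancel R3 -> on_hand[A=44 B=38 C=46] avail[A=37 B=38 C=46] open={R4}
Step 8: reserve R5 B 4 -> on_hand[A=44 B=38 C=46] avail[A=37 B=34 C=46] open={R4,R5}
Step 9: commit R4 -> on_hand[A=37 B=38 C=46] avail[A=37 B=34 C=46] open={R5}
Step 10: reserve R6 A 8 -> on_hand[A=37 B=38 C=46] avail[A=29 B=34 C=46] open={R5,R6}
Step 11: reserve R7 A 9 -> on_hand[A=37 B=38 C=46] avail[A=20 B=34 C=46] open={R5,R6,R7}
Step 12: commit R5 -> on_hand[A=37 B=34 C=46] avail[A=20 B=34 C=46] open={R6,R7}
Step 13: cancel R6 -> on_hand[A=37 B=34 C=46] avail[A=28 B=34 C=46] open={R7}
Step 14: reserve R8 C 6 -> on_hand[A=37 B=34 C=46] avail[A=28 B=34 C=40] open={R7,R8}
Step 15: commit R7 -> on_hand[A=28 B=34 C=46] avail[A=28 B=34 C=40] open={R8}
Step 16: commit R8 -> on_hand[A=28 B=34 C=40] avail[A=28 B=34 C=40] open={}
Step 17: reserve R9 A 8 -> on_hand[A=28 B=34 C=40] avail[A=20 B=34 C=40] open={R9}
Step 18: reserve R10 C 8 -> on_hand[A=28 B=34 C=40] avail[A=20 B=34 C=32] open={R10,R9}
Step 19: commit R10 -> on_hand[A=28 B=34 C=32] avail[A=20 B=34 C=32] open={R9}
Step 20: reserve R11 B 1 -> on_hand[A=28 B=34 C=32] avail[A=20 B=33 C=32] open={R11,R9}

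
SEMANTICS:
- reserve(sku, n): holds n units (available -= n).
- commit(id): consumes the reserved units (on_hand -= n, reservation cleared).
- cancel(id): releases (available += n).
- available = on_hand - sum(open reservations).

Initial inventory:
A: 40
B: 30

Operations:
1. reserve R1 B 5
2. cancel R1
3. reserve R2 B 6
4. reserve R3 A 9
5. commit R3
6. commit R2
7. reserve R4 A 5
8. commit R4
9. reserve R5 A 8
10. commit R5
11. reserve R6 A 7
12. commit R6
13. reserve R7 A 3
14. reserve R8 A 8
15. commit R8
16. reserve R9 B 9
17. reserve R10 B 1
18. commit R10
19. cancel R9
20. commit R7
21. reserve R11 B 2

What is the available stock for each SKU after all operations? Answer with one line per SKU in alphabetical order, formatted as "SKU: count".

Step 1: reserve R1 B 5 -> on_hand[A=40 B=30] avail[A=40 B=25] open={R1}
Step 2: cancel R1 -> on_hand[A=40 B=30] avail[A=40 B=30] open={}
Step 3: reserve R2 B 6 -> on_hand[A=40 B=30] avail[A=40 B=24] open={R2}
Step 4: reserve R3 A 9 -> on_hand[A=40 B=30] avail[A=31 B=24] open={R2,R3}
Step 5: commit R3 -> on_hand[A=31 B=30] avail[A=31 B=24] open={R2}
Step 6: commit R2 -> on_hand[A=31 B=24] avail[A=31 B=24] open={}
Step 7: reserve R4 A 5 -> on_hand[A=31 B=24] avail[A=26 B=24] open={R4}
Step 8: commit R4 -> on_hand[A=26 B=24] avail[A=26 B=24] open={}
Step 9: reserve R5 A 8 -> on_hand[A=26 B=24] avail[A=18 B=24] open={R5}
Step 10: commit R5 -> on_hand[A=18 B=24] avail[A=18 B=24] open={}
Step 11: reserve R6 A 7 -> on_hand[A=18 B=24] avail[A=11 B=24] open={R6}
Step 12: commit R6 -> on_hand[A=11 B=24] avail[A=11 B=24] open={}
Step 13: reserve R7 A 3 -> on_hand[A=11 B=24] avail[A=8 B=24] open={R7}
Step 14: reserve R8 A 8 -> on_hand[A=11 B=24] avail[A=0 B=24] open={R7,R8}
Step 15: commit R8 -> on_hand[A=3 B=24] avail[A=0 B=24] open={R7}
Step 16: reserve R9 B 9 -> on_hand[A=3 B=24] avail[A=0 B=15] open={R7,R9}
Step 17: reserve R10 B 1 -> on_hand[A=3 B=24] avail[A=0 B=14] open={R10,R7,R9}
Step 18: commit R10 -> on_hand[A=3 B=23] avail[A=0 B=14] open={R7,R9}
Step 19: cancel R9 -> on_hand[A=3 B=23] avail[A=0 B=23] open={R7}
Step 20: commit R7 -> on_hand[A=0 B=23] avail[A=0 B=23] open={}
Step 21: reserve R11 B 2 -> on_hand[A=0 B=23] avail[A=0 B=21] open={R11}

Answer: A: 0
B: 21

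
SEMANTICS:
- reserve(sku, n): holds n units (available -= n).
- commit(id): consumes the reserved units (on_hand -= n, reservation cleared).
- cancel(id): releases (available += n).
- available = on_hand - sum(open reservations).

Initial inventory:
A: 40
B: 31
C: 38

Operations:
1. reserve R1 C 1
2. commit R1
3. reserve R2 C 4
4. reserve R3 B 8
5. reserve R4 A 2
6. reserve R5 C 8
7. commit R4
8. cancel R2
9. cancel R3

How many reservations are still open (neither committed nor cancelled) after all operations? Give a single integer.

Answer: 1

Derivation:
Step 1: reserve R1 C 1 -> on_hand[A=40 B=31 C=38] avail[A=40 B=31 C=37] open={R1}
Step 2: commit R1 -> on_hand[A=40 B=31 C=37] avail[A=40 B=31 C=37] open={}
Step 3: reserve R2 C 4 -> on_hand[A=40 B=31 C=37] avail[A=40 B=31 C=33] open={R2}
Step 4: reserve R3 B 8 -> on_hand[A=40 B=31 C=37] avail[A=40 B=23 C=33] open={R2,R3}
Step 5: reserve R4 A 2 -> on_hand[A=40 B=31 C=37] avail[A=38 B=23 C=33] open={R2,R3,R4}
Step 6: reserve R5 C 8 -> on_hand[A=40 B=31 C=37] avail[A=38 B=23 C=25] open={R2,R3,R4,R5}
Step 7: commit R4 -> on_hand[A=38 B=31 C=37] avail[A=38 B=23 C=25] open={R2,R3,R5}
Step 8: cancel R2 -> on_hand[A=38 B=31 C=37] avail[A=38 B=23 C=29] open={R3,R5}
Step 9: cancel R3 -> on_hand[A=38 B=31 C=37] avail[A=38 B=31 C=29] open={R5}
Open reservations: ['R5'] -> 1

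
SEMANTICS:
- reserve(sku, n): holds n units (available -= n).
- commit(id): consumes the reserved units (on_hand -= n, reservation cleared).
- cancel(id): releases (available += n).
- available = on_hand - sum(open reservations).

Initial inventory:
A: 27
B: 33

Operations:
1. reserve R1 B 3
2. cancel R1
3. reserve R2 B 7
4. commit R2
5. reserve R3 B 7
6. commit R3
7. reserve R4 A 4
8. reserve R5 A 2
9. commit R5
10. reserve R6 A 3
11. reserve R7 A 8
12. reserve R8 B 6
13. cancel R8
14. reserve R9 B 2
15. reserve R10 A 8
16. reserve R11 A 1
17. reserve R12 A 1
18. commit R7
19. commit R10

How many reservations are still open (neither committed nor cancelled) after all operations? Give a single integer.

Answer: 5

Derivation:
Step 1: reserve R1 B 3 -> on_hand[A=27 B=33] avail[A=27 B=30] open={R1}
Step 2: cancel R1 -> on_hand[A=27 B=33] avail[A=27 B=33] open={}
Step 3: reserve R2 B 7 -> on_hand[A=27 B=33] avail[A=27 B=26] open={R2}
Step 4: commit R2 -> on_hand[A=27 B=26] avail[A=27 B=26] open={}
Step 5: reserve R3 B 7 -> on_hand[A=27 B=26] avail[A=27 B=19] open={R3}
Step 6: commit R3 -> on_hand[A=27 B=19] avail[A=27 B=19] open={}
Step 7: reserve R4 A 4 -> on_hand[A=27 B=19] avail[A=23 B=19] open={R4}
Step 8: reserve R5 A 2 -> on_hand[A=27 B=19] avail[A=21 B=19] open={R4,R5}
Step 9: commit R5 -> on_hand[A=25 B=19] avail[A=21 B=19] open={R4}
Step 10: reserve R6 A 3 -> on_hand[A=25 B=19] avail[A=18 B=19] open={R4,R6}
Step 11: reserve R7 A 8 -> on_hand[A=25 B=19] avail[A=10 B=19] open={R4,R6,R7}
Step 12: reserve R8 B 6 -> on_hand[A=25 B=19] avail[A=10 B=13] open={R4,R6,R7,R8}
Step 13: cancel R8 -> on_hand[A=25 B=19] avail[A=10 B=19] open={R4,R6,R7}
Step 14: reserve R9 B 2 -> on_hand[A=25 B=19] avail[A=10 B=17] open={R4,R6,R7,R9}
Step 15: reserve R10 A 8 -> on_hand[A=25 B=19] avail[A=2 B=17] open={R10,R4,R6,R7,R9}
Step 16: reserve R11 A 1 -> on_hand[A=25 B=19] avail[A=1 B=17] open={R10,R11,R4,R6,R7,R9}
Step 17: reserve R12 A 1 -> on_hand[A=25 B=19] avail[A=0 B=17] open={R10,R11,R12,R4,R6,R7,R9}
Step 18: commit R7 -> on_hand[A=17 B=19] avail[A=0 B=17] open={R10,R11,R12,R4,R6,R9}
Step 19: commit R10 -> on_hand[A=9 B=19] avail[A=0 B=17] open={R11,R12,R4,R6,R9}
Open reservations: ['R11', 'R12', 'R4', 'R6', 'R9'] -> 5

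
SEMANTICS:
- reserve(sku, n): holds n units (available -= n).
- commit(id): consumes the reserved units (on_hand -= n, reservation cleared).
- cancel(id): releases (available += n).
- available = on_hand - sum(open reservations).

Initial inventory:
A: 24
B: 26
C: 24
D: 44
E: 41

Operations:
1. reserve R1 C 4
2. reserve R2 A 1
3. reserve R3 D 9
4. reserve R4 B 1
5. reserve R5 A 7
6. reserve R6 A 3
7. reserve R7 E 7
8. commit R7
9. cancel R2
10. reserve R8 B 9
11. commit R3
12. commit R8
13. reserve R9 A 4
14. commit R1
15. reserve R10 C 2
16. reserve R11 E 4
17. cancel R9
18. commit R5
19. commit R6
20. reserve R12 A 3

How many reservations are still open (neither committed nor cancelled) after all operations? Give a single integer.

Step 1: reserve R1 C 4 -> on_hand[A=24 B=26 C=24 D=44 E=41] avail[A=24 B=26 C=20 D=44 E=41] open={R1}
Step 2: reserve R2 A 1 -> on_hand[A=24 B=26 C=24 D=44 E=41] avail[A=23 B=26 C=20 D=44 E=41] open={R1,R2}
Step 3: reserve R3 D 9 -> on_hand[A=24 B=26 C=24 D=44 E=41] avail[A=23 B=26 C=20 D=35 E=41] open={R1,R2,R3}
Step 4: reserve R4 B 1 -> on_hand[A=24 B=26 C=24 D=44 E=41] avail[A=23 B=25 C=20 D=35 E=41] open={R1,R2,R3,R4}
Step 5: reserve R5 A 7 -> on_hand[A=24 B=26 C=24 D=44 E=41] avail[A=16 B=25 C=20 D=35 E=41] open={R1,R2,R3,R4,R5}
Step 6: reserve R6 A 3 -> on_hand[A=24 B=26 C=24 D=44 E=41] avail[A=13 B=25 C=20 D=35 E=41] open={R1,R2,R3,R4,R5,R6}
Step 7: reserve R7 E 7 -> on_hand[A=24 B=26 C=24 D=44 E=41] avail[A=13 B=25 C=20 D=35 E=34] open={R1,R2,R3,R4,R5,R6,R7}
Step 8: commit R7 -> on_hand[A=24 B=26 C=24 D=44 E=34] avail[A=13 B=25 C=20 D=35 E=34] open={R1,R2,R3,R4,R5,R6}
Step 9: cancel R2 -> on_hand[A=24 B=26 C=24 D=44 E=34] avail[A=14 B=25 C=20 D=35 E=34] open={R1,R3,R4,R5,R6}
Step 10: reserve R8 B 9 -> on_hand[A=24 B=26 C=24 D=44 E=34] avail[A=14 B=16 C=20 D=35 E=34] open={R1,R3,R4,R5,R6,R8}
Step 11: commit R3 -> on_hand[A=24 B=26 C=24 D=35 E=34] avail[A=14 B=16 C=20 D=35 E=34] open={R1,R4,R5,R6,R8}
Step 12: commit R8 -> on_hand[A=24 B=17 C=24 D=35 E=34] avail[A=14 B=16 C=20 D=35 E=34] open={R1,R4,R5,R6}
Step 13: reserve R9 A 4 -> on_hand[A=24 B=17 C=24 D=35 E=34] avail[A=10 B=16 C=20 D=35 E=34] open={R1,R4,R5,R6,R9}
Step 14: commit R1 -> on_hand[A=24 B=17 C=20 D=35 E=34] avail[A=10 B=16 C=20 D=35 E=34] open={R4,R5,R6,R9}
Step 15: reserve R10 C 2 -> on_hand[A=24 B=17 C=20 D=35 E=34] avail[A=10 B=16 C=18 D=35 E=34] open={R10,R4,R5,R6,R9}
Step 16: reserve R11 E 4 -> on_hand[A=24 B=17 C=20 D=35 E=34] avail[A=10 B=16 C=18 D=35 E=30] open={R10,R11,R4,R5,R6,R9}
Step 17: cancel R9 -> on_hand[A=24 B=17 C=20 D=35 E=34] avail[A=14 B=16 C=18 D=35 E=30] open={R10,R11,R4,R5,R6}
Step 18: commit R5 -> on_hand[A=17 B=17 C=20 D=35 E=34] avail[A=14 B=16 C=18 D=35 E=30] open={R10,R11,R4,R6}
Step 19: commit R6 -> on_hand[A=14 B=17 C=20 D=35 E=34] avail[A=14 B=16 C=18 D=35 E=30] open={R10,R11,R4}
Step 20: reserve R12 A 3 -> on_hand[A=14 B=17 C=20 D=35 E=34] avail[A=11 B=16 C=18 D=35 E=30] open={R10,R11,R12,R4}
Open reservations: ['R10', 'R11', 'R12', 'R4'] -> 4

Answer: 4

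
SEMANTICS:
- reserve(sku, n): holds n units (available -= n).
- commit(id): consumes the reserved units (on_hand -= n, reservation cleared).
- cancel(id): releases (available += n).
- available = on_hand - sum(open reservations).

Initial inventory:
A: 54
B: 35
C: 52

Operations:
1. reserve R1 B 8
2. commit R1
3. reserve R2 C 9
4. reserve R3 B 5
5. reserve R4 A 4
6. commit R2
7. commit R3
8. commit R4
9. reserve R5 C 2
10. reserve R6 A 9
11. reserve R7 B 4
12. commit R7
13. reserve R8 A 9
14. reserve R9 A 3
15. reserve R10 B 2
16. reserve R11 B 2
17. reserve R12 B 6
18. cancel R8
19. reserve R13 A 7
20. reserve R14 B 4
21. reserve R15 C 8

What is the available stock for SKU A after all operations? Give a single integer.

Step 1: reserve R1 B 8 -> on_hand[A=54 B=35 C=52] avail[A=54 B=27 C=52] open={R1}
Step 2: commit R1 -> on_hand[A=54 B=27 C=52] avail[A=54 B=27 C=52] open={}
Step 3: reserve R2 C 9 -> on_hand[A=54 B=27 C=52] avail[A=54 B=27 C=43] open={R2}
Step 4: reserve R3 B 5 -> on_hand[A=54 B=27 C=52] avail[A=54 B=22 C=43] open={R2,R3}
Step 5: reserve R4 A 4 -> on_hand[A=54 B=27 C=52] avail[A=50 B=22 C=43] open={R2,R3,R4}
Step 6: commit R2 -> on_hand[A=54 B=27 C=43] avail[A=50 B=22 C=43] open={R3,R4}
Step 7: commit R3 -> on_hand[A=54 B=22 C=43] avail[A=50 B=22 C=43] open={R4}
Step 8: commit R4 -> on_hand[A=50 B=22 C=43] avail[A=50 B=22 C=43] open={}
Step 9: reserve R5 C 2 -> on_hand[A=50 B=22 C=43] avail[A=50 B=22 C=41] open={R5}
Step 10: reserve R6 A 9 -> on_hand[A=50 B=22 C=43] avail[A=41 B=22 C=41] open={R5,R6}
Step 11: reserve R7 B 4 -> on_hand[A=50 B=22 C=43] avail[A=41 B=18 C=41] open={R5,R6,R7}
Step 12: commit R7 -> on_hand[A=50 B=18 C=43] avail[A=41 B=18 C=41] open={R5,R6}
Step 13: reserve R8 A 9 -> on_hand[A=50 B=18 C=43] avail[A=32 B=18 C=41] open={R5,R6,R8}
Step 14: reserve R9 A 3 -> on_hand[A=50 B=18 C=43] avail[A=29 B=18 C=41] open={R5,R6,R8,R9}
Step 15: reserve R10 B 2 -> on_hand[A=50 B=18 C=43] avail[A=29 B=16 C=41] open={R10,R5,R6,R8,R9}
Step 16: reserve R11 B 2 -> on_hand[A=50 B=18 C=43] avail[A=29 B=14 C=41] open={R10,R11,R5,R6,R8,R9}
Step 17: reserve R12 B 6 -> on_hand[A=50 B=18 C=43] avail[A=29 B=8 C=41] open={R10,R11,R12,R5,R6,R8,R9}
Step 18: cancel R8 -> on_hand[A=50 B=18 C=43] avail[A=38 B=8 C=41] open={R10,R11,R12,R5,R6,R9}
Step 19: reserve R13 A 7 -> on_hand[A=50 B=18 C=43] avail[A=31 B=8 C=41] open={R10,R11,R12,R13,R5,R6,R9}
Step 20: reserve R14 B 4 -> on_hand[A=50 B=18 C=43] avail[A=31 B=4 C=41] open={R10,R11,R12,R13,R14,R5,R6,R9}
Step 21: reserve R15 C 8 -> on_hand[A=50 B=18 C=43] avail[A=31 B=4 C=33] open={R10,R11,R12,R13,R14,R15,R5,R6,R9}
Final available[A] = 31

Answer: 31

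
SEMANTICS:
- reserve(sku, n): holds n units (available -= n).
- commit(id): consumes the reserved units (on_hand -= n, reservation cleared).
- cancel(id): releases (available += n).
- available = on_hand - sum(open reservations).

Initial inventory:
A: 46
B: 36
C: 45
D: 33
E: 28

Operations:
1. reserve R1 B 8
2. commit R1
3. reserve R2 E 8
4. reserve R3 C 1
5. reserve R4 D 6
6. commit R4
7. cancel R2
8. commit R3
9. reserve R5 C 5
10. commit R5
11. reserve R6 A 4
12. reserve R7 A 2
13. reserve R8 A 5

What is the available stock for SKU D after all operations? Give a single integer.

Step 1: reserve R1 B 8 -> on_hand[A=46 B=36 C=45 D=33 E=28] avail[A=46 B=28 C=45 D=33 E=28] open={R1}
Step 2: commit R1 -> on_hand[A=46 B=28 C=45 D=33 E=28] avail[A=46 B=28 C=45 D=33 E=28] open={}
Step 3: reserve R2 E 8 -> on_hand[A=46 B=28 C=45 D=33 E=28] avail[A=46 B=28 C=45 D=33 E=20] open={R2}
Step 4: reserve R3 C 1 -> on_hand[A=46 B=28 C=45 D=33 E=28] avail[A=46 B=28 C=44 D=33 E=20] open={R2,R3}
Step 5: reserve R4 D 6 -> on_hand[A=46 B=28 C=45 D=33 E=28] avail[A=46 B=28 C=44 D=27 E=20] open={R2,R3,R4}
Step 6: commit R4 -> on_hand[A=46 B=28 C=45 D=27 E=28] avail[A=46 B=28 C=44 D=27 E=20] open={R2,R3}
Step 7: cancel R2 -> on_hand[A=46 B=28 C=45 D=27 E=28] avail[A=46 B=28 C=44 D=27 E=28] open={R3}
Step 8: commit R3 -> on_hand[A=46 B=28 C=44 D=27 E=28] avail[A=46 B=28 C=44 D=27 E=28] open={}
Step 9: reserve R5 C 5 -> on_hand[A=46 B=28 C=44 D=27 E=28] avail[A=46 B=28 C=39 D=27 E=28] open={R5}
Step 10: commit R5 -> on_hand[A=46 B=28 C=39 D=27 E=28] avail[A=46 B=28 C=39 D=27 E=28] open={}
Step 11: reserve R6 A 4 -> on_hand[A=46 B=28 C=39 D=27 E=28] avail[A=42 B=28 C=39 D=27 E=28] open={R6}
Step 12: reserve R7 A 2 -> on_hand[A=46 B=28 C=39 D=27 E=28] avail[A=40 B=28 C=39 D=27 E=28] open={R6,R7}
Step 13: reserve R8 A 5 -> on_hand[A=46 B=28 C=39 D=27 E=28] avail[A=35 B=28 C=39 D=27 E=28] open={R6,R7,R8}
Final available[D] = 27

Answer: 27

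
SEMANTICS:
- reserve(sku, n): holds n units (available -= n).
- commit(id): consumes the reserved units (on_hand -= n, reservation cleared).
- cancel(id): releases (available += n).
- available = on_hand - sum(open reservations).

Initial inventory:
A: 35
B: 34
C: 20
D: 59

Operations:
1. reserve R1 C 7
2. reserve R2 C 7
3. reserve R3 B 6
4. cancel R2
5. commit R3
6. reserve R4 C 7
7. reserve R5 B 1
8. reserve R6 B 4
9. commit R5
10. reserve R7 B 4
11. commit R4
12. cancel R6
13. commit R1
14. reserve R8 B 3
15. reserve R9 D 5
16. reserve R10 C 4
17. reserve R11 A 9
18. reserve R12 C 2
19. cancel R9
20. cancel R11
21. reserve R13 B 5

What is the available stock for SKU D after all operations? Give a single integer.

Step 1: reserve R1 C 7 -> on_hand[A=35 B=34 C=20 D=59] avail[A=35 B=34 C=13 D=59] open={R1}
Step 2: reserve R2 C 7 -> on_hand[A=35 B=34 C=20 D=59] avail[A=35 B=34 C=6 D=59] open={R1,R2}
Step 3: reserve R3 B 6 -> on_hand[A=35 B=34 C=20 D=59] avail[A=35 B=28 C=6 D=59] open={R1,R2,R3}
Step 4: cancel R2 -> on_hand[A=35 B=34 C=20 D=59] avail[A=35 B=28 C=13 D=59] open={R1,R3}
Step 5: commit R3 -> on_hand[A=35 B=28 C=20 D=59] avail[A=35 B=28 C=13 D=59] open={R1}
Step 6: reserve R4 C 7 -> on_hand[A=35 B=28 C=20 D=59] avail[A=35 B=28 C=6 D=59] open={R1,R4}
Step 7: reserve R5 B 1 -> on_hand[A=35 B=28 C=20 D=59] avail[A=35 B=27 C=6 D=59] open={R1,R4,R5}
Step 8: reserve R6 B 4 -> on_hand[A=35 B=28 C=20 D=59] avail[A=35 B=23 C=6 D=59] open={R1,R4,R5,R6}
Step 9: commit R5 -> on_hand[A=35 B=27 C=20 D=59] avail[A=35 B=23 C=6 D=59] open={R1,R4,R6}
Step 10: reserve R7 B 4 -> on_hand[A=35 B=27 C=20 D=59] avail[A=35 B=19 C=6 D=59] open={R1,R4,R6,R7}
Step 11: commit R4 -> on_hand[A=35 B=27 C=13 D=59] avail[A=35 B=19 C=6 D=59] open={R1,R6,R7}
Step 12: cancel R6 -> on_hand[A=35 B=27 C=13 D=59] avail[A=35 B=23 C=6 D=59] open={R1,R7}
Step 13: commit R1 -> on_hand[A=35 B=27 C=6 D=59] avail[A=35 B=23 C=6 D=59] open={R7}
Step 14: reserve R8 B 3 -> on_hand[A=35 B=27 C=6 D=59] avail[A=35 B=20 C=6 D=59] open={R7,R8}
Step 15: reserve R9 D 5 -> on_hand[A=35 B=27 C=6 D=59] avail[A=35 B=20 C=6 D=54] open={R7,R8,R9}
Step 16: reserve R10 C 4 -> on_hand[A=35 B=27 C=6 D=59] avail[A=35 B=20 C=2 D=54] open={R10,R7,R8,R9}
Step 17: reserve R11 A 9 -> on_hand[A=35 B=27 C=6 D=59] avail[A=26 B=20 C=2 D=54] open={R10,R11,R7,R8,R9}
Step 18: reserve R12 C 2 -> on_hand[A=35 B=27 C=6 D=59] avail[A=26 B=20 C=0 D=54] open={R10,R11,R12,R7,R8,R9}
Step 19: cancel R9 -> on_hand[A=35 B=27 C=6 D=59] avail[A=26 B=20 C=0 D=59] open={R10,R11,R12,R7,R8}
Step 20: cancel R11 -> on_hand[A=35 B=27 C=6 D=59] avail[A=35 B=20 C=0 D=59] open={R10,R12,R7,R8}
Step 21: reserve R13 B 5 -> on_hand[A=35 B=27 C=6 D=59] avail[A=35 B=15 C=0 D=59] open={R10,R12,R13,R7,R8}
Final available[D] = 59

Answer: 59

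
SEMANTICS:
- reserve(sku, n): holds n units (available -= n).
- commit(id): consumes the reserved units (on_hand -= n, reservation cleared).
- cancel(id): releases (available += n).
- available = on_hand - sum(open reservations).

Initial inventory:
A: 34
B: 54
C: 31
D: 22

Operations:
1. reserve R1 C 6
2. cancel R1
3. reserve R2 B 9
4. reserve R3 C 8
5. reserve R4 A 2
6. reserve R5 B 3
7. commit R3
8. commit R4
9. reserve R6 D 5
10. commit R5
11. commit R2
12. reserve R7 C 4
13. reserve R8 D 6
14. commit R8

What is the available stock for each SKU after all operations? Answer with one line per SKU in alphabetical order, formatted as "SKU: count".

Step 1: reserve R1 C 6 -> on_hand[A=34 B=54 C=31 D=22] avail[A=34 B=54 C=25 D=22] open={R1}
Step 2: cancel R1 -> on_hand[A=34 B=54 C=31 D=22] avail[A=34 B=54 C=31 D=22] open={}
Step 3: reserve R2 B 9 -> on_hand[A=34 B=54 C=31 D=22] avail[A=34 B=45 C=31 D=22] open={R2}
Step 4: reserve R3 C 8 -> on_hand[A=34 B=54 C=31 D=22] avail[A=34 B=45 C=23 D=22] open={R2,R3}
Step 5: reserve R4 A 2 -> on_hand[A=34 B=54 C=31 D=22] avail[A=32 B=45 C=23 D=22] open={R2,R3,R4}
Step 6: reserve R5 B 3 -> on_hand[A=34 B=54 C=31 D=22] avail[A=32 B=42 C=23 D=22] open={R2,R3,R4,R5}
Step 7: commit R3 -> on_hand[A=34 B=54 C=23 D=22] avail[A=32 B=42 C=23 D=22] open={R2,R4,R5}
Step 8: commit R4 -> on_hand[A=32 B=54 C=23 D=22] avail[A=32 B=42 C=23 D=22] open={R2,R5}
Step 9: reserve R6 D 5 -> on_hand[A=32 B=54 C=23 D=22] avail[A=32 B=42 C=23 D=17] open={R2,R5,R6}
Step 10: commit R5 -> on_hand[A=32 B=51 C=23 D=22] avail[A=32 B=42 C=23 D=17] open={R2,R6}
Step 11: commit R2 -> on_hand[A=32 B=42 C=23 D=22] avail[A=32 B=42 C=23 D=17] open={R6}
Step 12: reserve R7 C 4 -> on_hand[A=32 B=42 C=23 D=22] avail[A=32 B=42 C=19 D=17] open={R6,R7}
Step 13: reserve R8 D 6 -> on_hand[A=32 B=42 C=23 D=22] avail[A=32 B=42 C=19 D=11] open={R6,R7,R8}
Step 14: commit R8 -> on_hand[A=32 B=42 C=23 D=16] avail[A=32 B=42 C=19 D=11] open={R6,R7}

Answer: A: 32
B: 42
C: 19
D: 11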